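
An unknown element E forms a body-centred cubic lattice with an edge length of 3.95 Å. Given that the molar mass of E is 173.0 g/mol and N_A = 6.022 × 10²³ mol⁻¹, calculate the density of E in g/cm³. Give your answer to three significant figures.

A BCC unit cell contains Z = 2 atoms.
Cell volume: a³ = (3.95 Å)³ = (3.950 × 10^-8 cm)³ = 6.163 × 10^-23 cm³.
ρ = Z·M/(N_A·a³) = 2 × 173.0 / (6.022 × 10²³ × 6.163 × 10^-23) = 9.323 g/cm³.

9.32 g/cm³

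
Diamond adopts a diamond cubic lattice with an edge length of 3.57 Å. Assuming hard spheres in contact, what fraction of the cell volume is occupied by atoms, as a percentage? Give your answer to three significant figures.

In a diamond cubic lattice nearest neighbors lie along the body diagonal with √3·a = 8r, so r = 0.2165a = 0.7729 Å.
Packing fraction = Z·(4/3)πr³ / a³ = 8 × (4/3)π × (0.7729)³ / (3.57)³ = 0.3401 = 34.0%.

34.0%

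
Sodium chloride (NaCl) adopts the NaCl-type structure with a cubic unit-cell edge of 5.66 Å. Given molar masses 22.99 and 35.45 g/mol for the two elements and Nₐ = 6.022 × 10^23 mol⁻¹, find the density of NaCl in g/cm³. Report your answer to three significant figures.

2.14 g/cm³

The NaCl-type structure contains Z = 4 formula units per cell; M(NaCl) = 22.99 + 35.45 = 58.44 g/mol.
a³ = (5.660 × 10^-8 cm)³ = 1.813 × 10^-22 cm³.
ρ = 4 × 58.44 / (6.022 × 10²³ × 1.813 × 10^-22) = 2.141 g/cm³.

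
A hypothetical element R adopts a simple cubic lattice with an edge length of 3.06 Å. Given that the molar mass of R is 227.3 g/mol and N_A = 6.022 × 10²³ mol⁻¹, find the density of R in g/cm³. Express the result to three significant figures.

A simple cubic unit cell contains Z = 1 atom.
Cell volume: a³ = (3.06 Å)³ = (3.060 × 10^-8 cm)³ = 2.865 × 10^-23 cm³.
ρ = Z·M/(N_A·a³) = 1 × 227.3 / (6.022 × 10²³ × 2.865 × 10^-23) = 13.17 g/cm³.

13.2 g/cm³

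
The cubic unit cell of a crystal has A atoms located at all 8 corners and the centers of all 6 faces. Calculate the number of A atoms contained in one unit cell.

4

Corner atoms are shared by 8 cells (1/8 each), face atoms by 2 (1/2 each).
Net atoms = 8 × 1/8 + 6 × 1/2 = 1 + 3 = 4.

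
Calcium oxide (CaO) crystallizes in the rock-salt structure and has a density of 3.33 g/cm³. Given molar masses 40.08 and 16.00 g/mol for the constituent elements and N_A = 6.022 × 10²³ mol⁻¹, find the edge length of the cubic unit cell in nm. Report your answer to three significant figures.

M(CaO) = 56.08 g/mol; Z = 4 formula units per cell.
a³ = Z·M/(N_A·ρ) = 4 × 56.08 / (6.022 × 10²³ × 3.33) = 1.119 × 10^-22 cm³, so a = 4.818 × 10^-8 cm = 0.482 nm.

0.482 nm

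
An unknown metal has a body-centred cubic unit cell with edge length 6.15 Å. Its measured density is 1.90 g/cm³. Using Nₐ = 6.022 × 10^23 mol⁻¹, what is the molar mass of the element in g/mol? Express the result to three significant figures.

133 g/mol

A BCC cell has Z = 2 atoms; a = 6.150 × 10^-8 cm.
M = ρ·N_A·a³/Z = 1.90 × 6.022 × 10²³ × 2.326 × 10^-22 / 2 = 133 g/mol.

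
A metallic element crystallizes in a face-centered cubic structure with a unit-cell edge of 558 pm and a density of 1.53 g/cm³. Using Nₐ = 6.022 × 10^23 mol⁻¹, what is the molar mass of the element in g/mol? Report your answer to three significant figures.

40.0 g/mol

An FCC cell has Z = 4 atoms; a = 5.580 × 10^-8 cm.
M = ρ·N_A·a³/Z = 1.53 × 6.022 × 10²³ × 1.737 × 10^-22 / 4 = 40.0 g/mol.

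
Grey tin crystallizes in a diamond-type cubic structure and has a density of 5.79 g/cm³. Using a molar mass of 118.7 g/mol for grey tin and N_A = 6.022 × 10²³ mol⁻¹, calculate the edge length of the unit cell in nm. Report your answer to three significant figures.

0.648 nm

With Z = 8 atoms per diamond cubic cell, a³ = Z·M/(N_A·ρ) = 8 × 118.7 / (6.022 × 10²³ × 5.790 g/cm³) = 2.723 × 10^-22 cm³.
a = (2.723 × 10^-22)^(1/3) = 6.482 × 10^-8 cm = 0.648 nm.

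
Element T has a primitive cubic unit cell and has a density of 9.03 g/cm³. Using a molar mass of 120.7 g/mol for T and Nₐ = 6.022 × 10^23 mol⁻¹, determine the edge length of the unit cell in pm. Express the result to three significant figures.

With Z = 1 atom per simple cubic cell, a³ = Z·M/(N_A·ρ) = 1 × 120.7 / (6.022 × 10²³ × 9.030 g/cm³) = 2.220 × 10^-23 cm³.
a = (2.220 × 10^-23)^(1/3) = 2.810 × 10^-8 cm = 281 pm.

281 pm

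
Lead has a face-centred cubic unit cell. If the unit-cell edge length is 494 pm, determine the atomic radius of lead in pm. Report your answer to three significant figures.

175 pm

In an FCC lattice, atoms touch along the face diagonal, so √2·a = 4r.
r = √2·a/4 = 1.4142 × 494 / 4 = 175 pm.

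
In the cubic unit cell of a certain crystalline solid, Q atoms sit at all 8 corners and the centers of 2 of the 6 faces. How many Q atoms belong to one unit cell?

2

Corner atoms are shared by 8 cells (1/8 each), face atoms by 2 (1/2 each).
Net atoms = 8 × 1/8 + 2 × 1/2 = 1 + 1 = 2.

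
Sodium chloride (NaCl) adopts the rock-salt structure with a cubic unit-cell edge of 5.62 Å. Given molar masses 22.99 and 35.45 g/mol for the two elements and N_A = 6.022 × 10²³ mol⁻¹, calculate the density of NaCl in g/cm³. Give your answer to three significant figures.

2.19 g/cm³

The rock-salt structure contains Z = 4 formula units per cell; M(NaCl) = 22.99 + 35.45 = 58.44 g/mol.
a³ = (5.620 × 10^-8 cm)³ = 1.775 × 10^-22 cm³.
ρ = 4 × 58.44 / (6.022 × 10²³ × 1.775 × 10^-22) = 2.187 g/cm³.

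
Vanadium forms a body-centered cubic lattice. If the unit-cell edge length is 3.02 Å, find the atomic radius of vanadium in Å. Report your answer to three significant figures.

1.31 Å

In a BCC lattice, atoms touch along the body diagonal, so √3·a = 4r.
r = √3·a/4 = 1.7321 × 3.02 / 4 = 1.31 Å.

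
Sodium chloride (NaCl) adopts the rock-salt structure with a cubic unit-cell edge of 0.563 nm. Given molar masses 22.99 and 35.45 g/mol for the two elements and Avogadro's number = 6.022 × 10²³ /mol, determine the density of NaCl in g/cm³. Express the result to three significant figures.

2.18 g/cm³

The rock-salt structure contains Z = 4 formula units per cell; M(NaCl) = 22.99 + 35.45 = 58.44 g/mol.
a³ = (5.630 × 10^-8 cm)³ = 1.785 × 10^-22 cm³.
ρ = 4 × 58.44 / (6.022 × 10²³ × 1.785 × 10^-22) = 2.175 g/cm³.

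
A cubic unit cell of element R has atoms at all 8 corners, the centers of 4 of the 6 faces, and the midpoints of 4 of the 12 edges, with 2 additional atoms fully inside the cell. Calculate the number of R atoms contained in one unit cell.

6

Corner atoms are shared by 8 cells (1/8 each), face atoms by 2 (1/2 each), edge atoms by 4 (1/4 each), interior atoms are unshared.
Net atoms = 8 × 1/8 + 4 × 1/2 + 4 × 1/4 + 2 = 1 + 2 + 1 + 2 = 6.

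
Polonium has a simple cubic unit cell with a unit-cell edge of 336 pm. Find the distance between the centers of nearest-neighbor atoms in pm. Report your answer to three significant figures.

In a simple cubic structure, atoms touch along the cell edge, so a = 2r; the nearest-neighbor distance equals 2r = 1.000·a.
d = 1.000 × 336 = 336 pm.

336 pm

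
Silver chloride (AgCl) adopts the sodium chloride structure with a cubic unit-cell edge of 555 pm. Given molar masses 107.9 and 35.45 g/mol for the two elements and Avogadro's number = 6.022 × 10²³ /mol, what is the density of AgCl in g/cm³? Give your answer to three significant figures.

5.57 g/cm³

The sodium chloride structure contains Z = 4 formula units per cell; M(AgCl) = 107.9 + 35.45 = 143.35 g/mol.
a³ = (5.550 × 10^-8 cm)³ = 1.710 × 10^-22 cm³.
ρ = 4 × 143.35 / (6.022 × 10²³ × 1.710 × 10^-22) = 5.570 g/cm³.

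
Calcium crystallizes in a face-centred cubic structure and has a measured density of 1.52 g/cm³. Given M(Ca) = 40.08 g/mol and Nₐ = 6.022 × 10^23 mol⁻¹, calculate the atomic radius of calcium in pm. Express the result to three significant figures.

For an FCC cell (Z = 4), a³ = Z·M/(N_A·ρ) = 4 × 40.08 / (6.022 × 10²³ × 1.520) = 1.751 × 10^-22 cm³, so a = 5.595 × 10^-8 cm = 559.5 pm.
Atoms touch along the face diagonal, so √2·a = 4r, so r = 0.3536 × a = 198 pm.

198 pm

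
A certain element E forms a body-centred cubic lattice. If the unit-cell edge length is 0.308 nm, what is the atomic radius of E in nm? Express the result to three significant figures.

In a BCC lattice, atoms touch along the body diagonal, so √3·a = 4r.
r = √3·a/4 = 1.7321 × 0.308 / 4 = 0.133 nm.

0.133 nm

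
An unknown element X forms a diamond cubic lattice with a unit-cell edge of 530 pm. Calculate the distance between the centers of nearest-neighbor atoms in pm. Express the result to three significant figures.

In a diamond cubic structure, nearest neighbors lie along the body diagonal with √3·a = 8r; the nearest-neighbor distance equals 2r = 0.4330·a.
d = 0.4330 × 530 = 229 pm.

229 pm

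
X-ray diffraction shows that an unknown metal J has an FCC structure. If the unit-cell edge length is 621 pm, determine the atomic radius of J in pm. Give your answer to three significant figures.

220 pm

In an FCC lattice, atoms touch along the face diagonal, so √2·a = 4r.
r = √2·a/4 = 1.4142 × 621 / 4 = 220 pm.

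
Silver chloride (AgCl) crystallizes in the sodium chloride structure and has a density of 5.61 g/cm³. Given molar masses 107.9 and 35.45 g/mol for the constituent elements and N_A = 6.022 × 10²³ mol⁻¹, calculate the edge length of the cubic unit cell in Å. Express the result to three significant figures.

M(AgCl) = 143.35 g/mol; Z = 4 formula units per cell.
a³ = Z·M/(N_A·ρ) = 4 × 143.35 / (6.022 × 10²³ × 5.61) = 1.697 × 10^-22 cm³, so a = 5.537 × 10^-8 cm = 5.54 Å.

5.54 Å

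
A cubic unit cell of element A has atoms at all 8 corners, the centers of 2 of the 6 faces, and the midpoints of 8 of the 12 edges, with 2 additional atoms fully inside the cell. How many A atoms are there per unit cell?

Corner atoms are shared by 8 cells (1/8 each), face atoms by 2 (1/2 each), edge atoms by 4 (1/4 each), interior atoms are unshared.
Net atoms = 8 × 1/8 + 2 × 1/2 + 8 × 1/4 + 2 = 1 + 1 + 2 + 2 = 6.

6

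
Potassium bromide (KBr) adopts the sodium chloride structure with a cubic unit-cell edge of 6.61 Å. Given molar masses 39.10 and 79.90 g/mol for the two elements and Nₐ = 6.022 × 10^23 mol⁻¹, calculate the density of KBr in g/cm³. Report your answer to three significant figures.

2.74 g/cm³

The sodium chloride structure contains Z = 4 formula units per cell; M(KBr) = 39.10 + 79.90 = 119.0 g/mol.
a³ = (6.610 × 10^-8 cm)³ = 2.888 × 10^-22 cm³.
ρ = 4 × 119.0 / (6.022 × 10²³ × 2.888 × 10^-22) = 2.737 g/cm³.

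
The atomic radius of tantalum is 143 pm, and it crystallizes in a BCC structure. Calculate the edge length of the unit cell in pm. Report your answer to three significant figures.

In a BCC lattice, atoms touch along the body diagonal, so √3·a = 4r.
a = 4r/√3 = 4 × 143 / 1.7321 = 330 pm.

330 pm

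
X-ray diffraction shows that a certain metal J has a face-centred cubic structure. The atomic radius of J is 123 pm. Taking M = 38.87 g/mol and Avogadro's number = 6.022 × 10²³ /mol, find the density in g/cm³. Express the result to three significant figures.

6.13 g/cm³

In an FCC lattice, atoms touch along the face diagonal, so √2·a = 4r, giving a = 347.9 pm = 3.479 × 10^-8 cm.
With Z = 4, ρ = Z·M/(N_A·a³) = 4 × 38.87 / (6.022 × 10²³ × 4.211 × 10^-23) = 6.132 g/cm³.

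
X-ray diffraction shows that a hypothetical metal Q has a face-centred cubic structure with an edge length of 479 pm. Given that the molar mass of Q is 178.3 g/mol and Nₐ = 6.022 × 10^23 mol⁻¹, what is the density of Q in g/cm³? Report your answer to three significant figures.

10.8 g/cm³

An FCC unit cell contains Z = 4 atoms.
Cell volume: a³ = (479 pm)³ = (4.790 × 10^-8 cm)³ = 1.099 × 10^-22 cm³.
ρ = Z·M/(N_A·a³) = 4 × 178.3 / (6.022 × 10²³ × 1.099 × 10^-22) = 10.78 g/cm³.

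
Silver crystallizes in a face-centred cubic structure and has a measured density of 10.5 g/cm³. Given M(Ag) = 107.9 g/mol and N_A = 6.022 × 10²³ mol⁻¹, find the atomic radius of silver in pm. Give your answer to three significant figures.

144 pm

For an FCC cell (Z = 4), a³ = Z·M/(N_A·ρ) = 4 × 107.9 / (6.022 × 10²³ × 10.50) = 6.826 × 10^-23 cm³, so a = 4.087 × 10^-8 cm = 408.7 pm.
Atoms touch along the face diagonal, so √2·a = 4r, so r = 0.3536 × a = 144 pm.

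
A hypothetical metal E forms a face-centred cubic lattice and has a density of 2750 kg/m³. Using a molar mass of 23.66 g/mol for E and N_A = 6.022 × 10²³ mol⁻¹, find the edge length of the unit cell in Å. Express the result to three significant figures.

With Z = 4 atoms per FCC cell, a³ = Z·M/(N_A·ρ) = 4 × 23.66 / (6.022 × 10²³ × 2.750 g/cm³) = 5.715 × 10^-23 cm³.
a = (5.715 × 10^-23)^(1/3) = 3.852 × 10^-8 cm = 3.85 Å.

3.85 Å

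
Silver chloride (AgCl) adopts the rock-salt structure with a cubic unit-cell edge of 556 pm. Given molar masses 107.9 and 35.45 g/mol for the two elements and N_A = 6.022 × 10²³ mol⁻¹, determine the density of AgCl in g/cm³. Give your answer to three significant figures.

5.54 g/cm³

The rock-salt structure contains Z = 4 formula units per cell; M(AgCl) = 107.9 + 35.45 = 143.35 g/mol.
a³ = (5.560 × 10^-8 cm)³ = 1.719 × 10^-22 cm³.
ρ = 4 × 143.35 / (6.022 × 10²³ × 1.719 × 10^-22) = 5.540 g/cm³.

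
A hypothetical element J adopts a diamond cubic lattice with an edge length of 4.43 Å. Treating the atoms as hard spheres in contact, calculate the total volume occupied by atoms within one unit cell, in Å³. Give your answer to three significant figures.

29.6 Å³

In a diamond cubic lattice nearest neighbors lie along the body diagonal with √3·a = 8r, so r = 0.2165a = 0.9591 Å.
V_atoms = Z × (4/3)πr³ = 8 × (4/3)π × (0.9591)³ = 29.6 Å³.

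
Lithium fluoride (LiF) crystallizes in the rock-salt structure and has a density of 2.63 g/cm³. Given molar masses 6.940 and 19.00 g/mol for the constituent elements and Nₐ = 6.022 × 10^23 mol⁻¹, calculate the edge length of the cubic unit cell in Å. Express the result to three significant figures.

4.03 Å

M(LiF) = 25.94 g/mol; Z = 4 formula units per cell.
a³ = Z·M/(N_A·ρ) = 4 × 25.94 / (6.022 × 10²³ × 2.63) = 6.551 × 10^-23 cm³, so a = 4.031 × 10^-8 cm = 4.03 Å.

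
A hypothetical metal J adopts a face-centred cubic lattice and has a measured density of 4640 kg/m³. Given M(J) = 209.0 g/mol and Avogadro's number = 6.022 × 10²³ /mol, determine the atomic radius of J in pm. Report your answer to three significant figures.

236 pm

For an FCC cell (Z = 4), a³ = Z·M/(N_A·ρ) = 4 × 209.0 / (6.022 × 10²³ × 4.640) = 2.992 × 10^-22 cm³, so a = 6.688 × 10^-8 cm = 668.8 pm.
Atoms touch along the face diagonal, so √2·a = 4r, so r = 0.3536 × a = 236 pm.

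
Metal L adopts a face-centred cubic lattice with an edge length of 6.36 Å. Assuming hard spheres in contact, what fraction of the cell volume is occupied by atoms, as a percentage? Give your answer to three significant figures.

74.0%

In an FCC lattice atoms touch along the face diagonal, so √2·a = 4r, so r = 0.3536a = 2.249 Å.
Packing fraction = Z·(4/3)πr³ / a³ = 4 × (4/3)π × (2.249)³ / (6.36)³ = 0.7405 = 74.0%.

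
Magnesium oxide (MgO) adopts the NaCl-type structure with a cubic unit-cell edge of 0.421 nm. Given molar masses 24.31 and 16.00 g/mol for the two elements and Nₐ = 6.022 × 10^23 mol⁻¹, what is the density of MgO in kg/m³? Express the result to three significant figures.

3590 kg/m³

The NaCl-type structure contains Z = 4 formula units per cell; M(MgO) = 24.31 + 16.00 = 40.31 g/mol.
a³ = (4.210 × 10^-8 cm)³ = 7.462 × 10^-23 cm³.
ρ = 4 × 40.31 / (6.022 × 10²³ × 7.462 × 10^-23) = 3.588 g/cm³ = 3590 kg/m³.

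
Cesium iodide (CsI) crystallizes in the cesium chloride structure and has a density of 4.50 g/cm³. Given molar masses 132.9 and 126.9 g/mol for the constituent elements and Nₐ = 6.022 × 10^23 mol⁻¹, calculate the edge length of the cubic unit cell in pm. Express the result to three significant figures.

M(CsI) = 259.8 g/mol; Z = 1 formula unit per cell.
a³ = Z·M/(N_A·ρ) = 1 × 259.8 / (6.022 × 10²³ × 4.50) = 9.587 × 10^-23 cm³, so a = 4.577 × 10^-8 cm = 458 pm.

458 pm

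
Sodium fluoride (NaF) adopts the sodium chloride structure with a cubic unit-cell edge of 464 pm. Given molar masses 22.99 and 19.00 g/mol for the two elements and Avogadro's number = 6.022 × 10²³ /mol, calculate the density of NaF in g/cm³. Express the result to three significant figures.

2.79 g/cm³

The sodium chloride structure contains Z = 4 formula units per cell; M(NaF) = 22.99 + 19.00 = 41.99 g/mol.
a³ = (4.640 × 10^-8 cm)³ = 9.990 × 10^-23 cm³.
ρ = 4 × 41.99 / (6.022 × 10²³ × 9.990 × 10^-23) = 2.792 g/cm³.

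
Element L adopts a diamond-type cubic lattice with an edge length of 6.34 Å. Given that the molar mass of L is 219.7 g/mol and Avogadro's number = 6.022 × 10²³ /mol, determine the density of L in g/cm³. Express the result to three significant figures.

A diamond cubic unit cell contains Z = 8 atoms.
Cell volume: a³ = (6.34 Å)³ = (6.340 × 10^-8 cm)³ = 2.548 × 10^-22 cm³.
ρ = Z·M/(N_A·a³) = 8 × 219.7 / (6.022 × 10²³ × 2.548 × 10^-22) = 11.45 g/cm³.

11.5 g/cm³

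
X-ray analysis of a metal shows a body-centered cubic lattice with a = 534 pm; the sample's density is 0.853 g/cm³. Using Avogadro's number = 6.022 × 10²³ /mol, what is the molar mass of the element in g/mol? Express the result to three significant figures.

A BCC cell has Z = 2 atoms; a = 5.340 × 10^-8 cm.
M = ρ·N_A·a³/Z = 0.853 × 6.022 × 10²³ × 1.523 × 10^-22 / 2 = 39.1 g/mol.

39.1 g/mol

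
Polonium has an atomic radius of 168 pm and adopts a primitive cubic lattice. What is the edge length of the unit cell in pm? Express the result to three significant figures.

336 pm

In a simple cubic lattice, atoms touch along the cell edge, so a = 2r.
a = 2r = 2 × 168 = 336 pm.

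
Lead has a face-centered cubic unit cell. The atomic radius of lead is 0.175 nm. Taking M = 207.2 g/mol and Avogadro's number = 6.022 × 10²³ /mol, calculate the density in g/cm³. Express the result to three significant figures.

In an FCC lattice, atoms touch along the face diagonal, so √2·a = 4r, giving a = 0.4950 nm = 4.950 × 10^-8 cm.
With Z = 4, ρ = Z·M/(N_A·a³) = 4 × 207.2 / (6.022 × 10²³ × 1.213 × 10^-22) = 11.35 g/cm³.

11.3 g/cm³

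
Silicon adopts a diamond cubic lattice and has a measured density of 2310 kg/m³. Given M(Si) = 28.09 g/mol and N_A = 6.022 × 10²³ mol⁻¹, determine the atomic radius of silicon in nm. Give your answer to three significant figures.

For a diamond cubic cell (Z = 8), a³ = Z·M/(N_A·ρ) = 8 × 28.09 / (6.022 × 10²³ × 2.310) = 1.615 × 10^-22 cm³, so a = 5.446 × 10^-8 cm = 0.5446 nm.
Nearest neighbors lie along the body diagonal with √3·a = 8r, so r = 0.2165 × a = 0.118 nm.

0.118 nm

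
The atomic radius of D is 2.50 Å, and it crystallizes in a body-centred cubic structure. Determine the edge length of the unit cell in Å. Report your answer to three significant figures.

In a BCC lattice, atoms touch along the body diagonal, so √3·a = 4r.
a = 4r/√3 = 4 × 2.50 / 1.7321 = 5.77 Å.

5.77 Å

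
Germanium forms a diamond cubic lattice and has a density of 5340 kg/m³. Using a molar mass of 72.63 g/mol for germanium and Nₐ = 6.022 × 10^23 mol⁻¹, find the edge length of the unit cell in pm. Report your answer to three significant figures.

565 pm

With Z = 8 atoms per diamond cubic cell, a³ = Z·M/(N_A·ρ) = 8 × 72.63 / (6.022 × 10²³ × 5.340 g/cm³) = 1.807 × 10^-22 cm³.
a = (1.807 × 10^-22)^(1/3) = 5.653 × 10^-8 cm = 565 pm.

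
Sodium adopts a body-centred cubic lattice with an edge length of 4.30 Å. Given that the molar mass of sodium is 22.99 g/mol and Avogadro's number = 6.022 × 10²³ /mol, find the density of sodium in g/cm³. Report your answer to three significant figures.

0.960 g/cm³

A BCC unit cell contains Z = 2 atoms.
Cell volume: a³ = (4.30 Å)³ = (4.300 × 10^-8 cm)³ = 7.951 × 10^-23 cm³.
ρ = Z·M/(N_A·a³) = 2 × 22.99 / (6.022 × 10²³ × 7.951 × 10^-23) = 0.9603 g/cm³.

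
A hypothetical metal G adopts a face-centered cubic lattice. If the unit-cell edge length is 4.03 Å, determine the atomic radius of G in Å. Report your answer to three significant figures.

1.42 Å

In an FCC lattice, atoms touch along the face diagonal, so √2·a = 4r.
r = √2·a/4 = 1.4142 × 4.03 / 4 = 1.42 Å.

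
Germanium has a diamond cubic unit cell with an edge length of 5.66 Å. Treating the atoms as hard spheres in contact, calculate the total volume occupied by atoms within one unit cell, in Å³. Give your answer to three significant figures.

In a diamond cubic lattice nearest neighbors lie along the body diagonal with √3·a = 8r, so r = 0.2165a = 1.225 Å.
V_atoms = Z × (4/3)πr³ = 8 × (4/3)π × (1.225)³ = 61.7 Å³.

61.7 Å³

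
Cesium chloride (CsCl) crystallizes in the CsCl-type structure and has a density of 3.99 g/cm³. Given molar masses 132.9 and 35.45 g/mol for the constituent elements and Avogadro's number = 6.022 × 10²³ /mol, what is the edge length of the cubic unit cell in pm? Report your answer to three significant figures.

M(CsCl) = 168.35 g/mol; Z = 1 formula unit per cell.
a³ = Z·M/(N_A·ρ) = 1 × 168.35 / (6.022 × 10²³ × 3.99) = 7.006 × 10^-23 cm³, so a = 4.123 × 10^-8 cm = 412 pm.

412 pm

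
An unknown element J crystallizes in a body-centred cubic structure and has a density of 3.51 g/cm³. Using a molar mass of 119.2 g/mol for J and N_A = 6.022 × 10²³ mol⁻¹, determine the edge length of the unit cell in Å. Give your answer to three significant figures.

4.83 Å

With Z = 2 atoms per BCC cell, a³ = Z·M/(N_A·ρ) = 2 × 119.2 / (6.022 × 10²³ × 3.510 g/cm³) = 1.128 × 10^-22 cm³.
a = (1.128 × 10^-22)^(1/3) = 4.832 × 10^-8 cm = 4.83 Å.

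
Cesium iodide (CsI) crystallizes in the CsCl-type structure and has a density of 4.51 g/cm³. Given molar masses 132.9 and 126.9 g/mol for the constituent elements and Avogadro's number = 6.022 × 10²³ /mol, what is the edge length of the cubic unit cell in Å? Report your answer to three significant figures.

M(CsI) = 259.8 g/mol; Z = 1 formula unit per cell.
a³ = Z·M/(N_A·ρ) = 1 × 259.8 / (6.022 × 10²³ × 4.51) = 9.566 × 10^-23 cm³, so a = 4.573 × 10^-8 cm = 4.57 Å.

4.57 Å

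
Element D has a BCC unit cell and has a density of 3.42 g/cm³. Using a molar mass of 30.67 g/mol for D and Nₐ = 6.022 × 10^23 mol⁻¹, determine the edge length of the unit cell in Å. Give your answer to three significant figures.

With Z = 2 atoms per BCC cell, a³ = Z·M/(N_A·ρ) = 2 × 30.67 / (6.022 × 10²³ × 3.420 g/cm³) = 2.978 × 10^-23 cm³.
a = (2.978 × 10^-23)^(1/3) = 3.100 × 10^-8 cm = 3.10 Å.

3.10 Å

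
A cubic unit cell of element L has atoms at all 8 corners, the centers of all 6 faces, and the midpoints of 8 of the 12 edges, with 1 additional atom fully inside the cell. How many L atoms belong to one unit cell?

Corner atoms are shared by 8 cells (1/8 each), face atoms by 2 (1/2 each), edge atoms by 4 (1/4 each), interior atoms are unshared.
Net atoms = 8 × 1/8 + 6 × 1/2 + 8 × 1/4 + 1 = 1 + 3 + 2 + 1 = 7.

7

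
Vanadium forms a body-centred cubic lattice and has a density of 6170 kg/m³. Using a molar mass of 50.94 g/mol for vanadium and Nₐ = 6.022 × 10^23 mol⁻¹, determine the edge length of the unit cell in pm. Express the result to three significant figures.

302 pm

With Z = 2 atoms per BCC cell, a³ = Z·M/(N_A·ρ) = 2 × 50.94 / (6.022 × 10²³ × 6.170 g/cm³) = 2.742 × 10^-23 cm³.
a = (2.742 × 10^-23)^(1/3) = 3.015 × 10^-8 cm = 302 pm.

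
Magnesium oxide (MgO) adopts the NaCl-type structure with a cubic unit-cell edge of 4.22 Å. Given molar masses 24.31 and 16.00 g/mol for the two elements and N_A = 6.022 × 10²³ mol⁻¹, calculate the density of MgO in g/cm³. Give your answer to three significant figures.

3.56 g/cm³

The NaCl-type structure contains Z = 4 formula units per cell; M(MgO) = 24.31 + 16.00 = 40.31 g/mol.
a³ = (4.220 × 10^-8 cm)³ = 7.515 × 10^-23 cm³.
ρ = 4 × 40.31 / (6.022 × 10²³ × 7.515 × 10^-23) = 3.563 g/cm³.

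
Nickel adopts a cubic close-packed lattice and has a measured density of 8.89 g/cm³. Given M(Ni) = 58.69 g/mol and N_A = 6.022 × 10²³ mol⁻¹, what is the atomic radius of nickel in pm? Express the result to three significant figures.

For an FCC cell (Z = 4), a³ = Z·M/(N_A·ρ) = 4 × 58.69 / (6.022 × 10²³ × 8.890) = 4.385 × 10^-23 cm³, so a = 3.526 × 10^-8 cm = 352.6 pm.
Atoms touch along the face diagonal, so √2·a = 4r, so r = 0.3536 × a = 125 pm.

125 pm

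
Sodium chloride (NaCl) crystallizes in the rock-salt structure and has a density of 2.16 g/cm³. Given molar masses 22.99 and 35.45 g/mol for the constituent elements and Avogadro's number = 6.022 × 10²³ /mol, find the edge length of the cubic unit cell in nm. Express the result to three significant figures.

0.564 nm

M(NaCl) = 58.44 g/mol; Z = 4 formula units per cell.
a³ = Z·M/(N_A·ρ) = 4 × 58.44 / (6.022 × 10²³ × 2.16) = 1.797 × 10^-22 cm³, so a = 5.643 × 10^-8 cm = 0.564 nm.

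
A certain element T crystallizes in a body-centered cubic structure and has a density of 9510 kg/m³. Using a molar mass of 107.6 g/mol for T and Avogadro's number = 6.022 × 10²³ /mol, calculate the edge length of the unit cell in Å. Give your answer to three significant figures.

3.35 Å

With Z = 2 atoms per BCC cell, a³ = Z·M/(N_A·ρ) = 2 × 107.6 / (6.022 × 10²³ × 9.510 g/cm³) = 3.758 × 10^-23 cm³.
a = (3.758 × 10^-23)^(1/3) = 3.349 × 10^-8 cm = 3.35 Å.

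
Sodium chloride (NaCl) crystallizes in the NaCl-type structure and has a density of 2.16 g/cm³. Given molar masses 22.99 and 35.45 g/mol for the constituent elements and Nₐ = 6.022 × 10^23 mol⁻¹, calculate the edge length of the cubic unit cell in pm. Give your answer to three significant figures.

564 pm

M(NaCl) = 58.44 g/mol; Z = 4 formula units per cell.
a³ = Z·M/(N_A·ρ) = 4 × 58.44 / (6.022 × 10²³ × 2.16) = 1.797 × 10^-22 cm³, so a = 5.643 × 10^-8 cm = 564 pm.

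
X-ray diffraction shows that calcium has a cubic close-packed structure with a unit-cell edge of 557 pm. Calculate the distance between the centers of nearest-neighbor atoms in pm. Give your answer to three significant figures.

In an FCC structure, atoms touch along the face diagonal, so √2·a = 4r; the nearest-neighbor distance equals 2r = 0.7071·a.
d = 0.7071 × 557 = 394 pm.

394 pm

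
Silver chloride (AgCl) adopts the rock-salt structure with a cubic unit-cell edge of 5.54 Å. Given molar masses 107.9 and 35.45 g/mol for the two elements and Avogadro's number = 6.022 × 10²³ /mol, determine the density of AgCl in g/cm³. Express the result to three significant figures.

The rock-salt structure contains Z = 4 formula units per cell; M(AgCl) = 107.9 + 35.45 = 143.35 g/mol.
a³ = (5.540 × 10^-8 cm)³ = 1.700 × 10^-22 cm³.
ρ = 4 × 143.35 / (6.022 × 10²³ × 1.700 × 10^-22) = 5.600 g/cm³.

5.60 g/cm³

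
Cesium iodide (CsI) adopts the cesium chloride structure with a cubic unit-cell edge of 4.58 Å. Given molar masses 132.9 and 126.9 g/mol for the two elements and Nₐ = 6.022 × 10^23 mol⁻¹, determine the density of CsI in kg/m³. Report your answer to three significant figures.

The cesium chloride structure contains Z = 1 formula unit per cell; M(CsI) = 132.9 + 126.9 = 259.8 g/mol.
a³ = (4.580 × 10^-8 cm)³ = 9.607 × 10^-23 cm³.
ρ = 1 × 259.8 / (6.022 × 10²³ × 9.607 × 10^-23) = 4.491 g/cm³ = 4490 kg/m³.

4490 kg/m³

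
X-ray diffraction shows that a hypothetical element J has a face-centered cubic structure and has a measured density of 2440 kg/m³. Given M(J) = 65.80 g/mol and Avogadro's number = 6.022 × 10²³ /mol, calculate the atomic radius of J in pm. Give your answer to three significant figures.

199 pm

For an FCC cell (Z = 4), a³ = Z·M/(N_A·ρ) = 4 × 65.80 / (6.022 × 10²³ × 2.440) = 1.791 × 10^-22 cm³, so a = 5.637 × 10^-8 cm = 563.7 pm.
Atoms touch along the face diagonal, so √2·a = 4r, so r = 0.3536 × a = 199 pm.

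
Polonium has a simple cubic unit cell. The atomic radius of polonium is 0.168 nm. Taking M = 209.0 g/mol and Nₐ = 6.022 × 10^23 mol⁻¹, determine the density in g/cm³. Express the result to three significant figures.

In a simple cubic lattice, atoms touch along the cell edge, so a = 2r, giving a = 0.3360 nm = 3.360 × 10^-8 cm.
With Z = 1, ρ = Z·M/(N_A·a³) = 1 × 209.0 / (6.022 × 10²³ × 3.793 × 10^-23) = 9.149 g/cm³.

9.15 g/cm³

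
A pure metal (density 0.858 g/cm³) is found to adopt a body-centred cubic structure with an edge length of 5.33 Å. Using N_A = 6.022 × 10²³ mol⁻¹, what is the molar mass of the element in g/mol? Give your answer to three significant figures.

A BCC cell has Z = 2 atoms; a = 5.330 × 10^-8 cm.
M = ρ·N_A·a³/Z = 0.858 × 6.022 × 10²³ × 1.514 × 10^-22 / 2 = 39.1 g/mol.

39.1 g/mol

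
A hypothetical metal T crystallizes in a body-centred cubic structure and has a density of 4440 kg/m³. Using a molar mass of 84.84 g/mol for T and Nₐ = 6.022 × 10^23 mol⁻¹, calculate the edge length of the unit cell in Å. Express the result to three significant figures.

3.99 Å

With Z = 2 atoms per BCC cell, a³ = Z·M/(N_A·ρ) = 2 × 84.84 / (6.022 × 10²³ × 4.440 g/cm³) = 6.346 × 10^-23 cm³.
a = (6.346 × 10^-23)^(1/3) = 3.989 × 10^-8 cm = 3.99 Å.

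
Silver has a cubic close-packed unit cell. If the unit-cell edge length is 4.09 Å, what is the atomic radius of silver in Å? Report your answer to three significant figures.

In an FCC lattice, atoms touch along the face diagonal, so √2·a = 4r.
r = √2·a/4 = 1.4142 × 4.09 / 4 = 1.45 Å.

1.45 Å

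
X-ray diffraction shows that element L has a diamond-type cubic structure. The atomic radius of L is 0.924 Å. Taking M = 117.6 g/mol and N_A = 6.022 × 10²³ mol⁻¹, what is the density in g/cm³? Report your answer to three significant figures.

20.1 g/cm³

In a diamond cubic lattice, nearest neighbors lie along the body diagonal with √3·a = 8r, giving a = 4.268 Å = 4.268 × 10^-8 cm.
With Z = 8, ρ = Z·M/(N_A·a³) = 8 × 117.6 / (6.022 × 10²³ × 7.773 × 10^-23) = 20.10 g/cm³.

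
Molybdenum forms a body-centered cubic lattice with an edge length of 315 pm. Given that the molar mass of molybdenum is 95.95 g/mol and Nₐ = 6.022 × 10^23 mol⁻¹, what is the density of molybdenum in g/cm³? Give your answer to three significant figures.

10.2 g/cm³

A BCC unit cell contains Z = 2 atoms.
Cell volume: a³ = (315 pm)³ = (3.150 × 10^-8 cm)³ = 3.126 × 10^-23 cm³.
ρ = Z·M/(N_A·a³) = 2 × 95.95 / (6.022 × 10²³ × 3.126 × 10^-23) = 10.20 g/cm³.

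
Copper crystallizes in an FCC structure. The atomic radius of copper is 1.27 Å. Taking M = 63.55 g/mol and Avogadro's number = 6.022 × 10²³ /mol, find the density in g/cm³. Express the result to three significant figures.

9.11 g/cm³

In an FCC lattice, atoms touch along the face diagonal, so √2·a = 4r, giving a = 3.592 Å = 3.592 × 10^-8 cm.
With Z = 4, ρ = Z·M/(N_A·a³) = 4 × 63.55 / (6.022 × 10²³ × 4.635 × 10^-23) = 9.107 g/cm³.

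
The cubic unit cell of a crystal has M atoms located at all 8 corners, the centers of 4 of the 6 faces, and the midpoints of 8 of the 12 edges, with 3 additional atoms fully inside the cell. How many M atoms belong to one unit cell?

Corner atoms are shared by 8 cells (1/8 each), face atoms by 2 (1/2 each), edge atoms by 4 (1/4 each), interior atoms are unshared.
Net atoms = 8 × 1/8 + 4 × 1/2 + 8 × 1/4 + 3 = 1 + 2 + 2 + 3 = 8.

8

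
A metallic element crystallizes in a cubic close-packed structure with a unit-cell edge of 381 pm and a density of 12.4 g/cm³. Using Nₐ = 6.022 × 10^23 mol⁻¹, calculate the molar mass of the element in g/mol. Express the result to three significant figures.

An FCC cell has Z = 4 atoms; a = 3.810 × 10^-8 cm.
M = ρ·N_A·a³/Z = 12.4 × 6.022 × 10²³ × 5.531 × 10^-23 / 4 = 103 g/mol.

103 g/mol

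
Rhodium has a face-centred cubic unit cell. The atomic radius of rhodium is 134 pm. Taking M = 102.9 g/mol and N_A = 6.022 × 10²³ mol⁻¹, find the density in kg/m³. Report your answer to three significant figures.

12600 kg/m³

In an FCC lattice, atoms touch along the face diagonal, so √2·a = 4r, giving a = 379.0 pm = 3.790 × 10^-8 cm.
With Z = 4, ρ = Z·M/(N_A·a³) = 4 × 102.9 / (6.022 × 10²³ × 5.444 × 10^-23) = 12.55 g/cm³ = 12600 kg/m³.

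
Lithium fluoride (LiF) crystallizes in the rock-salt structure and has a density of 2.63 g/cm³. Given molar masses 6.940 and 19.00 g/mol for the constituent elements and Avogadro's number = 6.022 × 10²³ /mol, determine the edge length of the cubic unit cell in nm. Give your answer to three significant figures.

M(LiF) = 25.94 g/mol; Z = 4 formula units per cell.
a³ = Z·M/(N_A·ρ) = 4 × 25.94 / (6.022 × 10²³ × 2.63) = 6.551 × 10^-23 cm³, so a = 4.031 × 10^-8 cm = 0.403 nm.

0.403 nm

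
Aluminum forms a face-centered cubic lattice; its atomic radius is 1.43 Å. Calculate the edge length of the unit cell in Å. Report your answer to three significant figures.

4.04 Å

In an FCC lattice, atoms touch along the face diagonal, so √2·a = 4r.
a = 4r/√2 = 4 × 1.43 / 1.4142 = 4.04 Å.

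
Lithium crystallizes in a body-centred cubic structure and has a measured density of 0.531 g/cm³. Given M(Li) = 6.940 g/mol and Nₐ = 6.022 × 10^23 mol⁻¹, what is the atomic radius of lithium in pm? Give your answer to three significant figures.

For a BCC cell (Z = 2), a³ = Z·M/(N_A·ρ) = 2 × 6.940 / (6.022 × 10²³ × 0.5310) = 4.341 × 10^-23 cm³, so a = 3.514 × 10^-8 cm = 351.4 pm.
Atoms touch along the body diagonal, so √3·a = 4r, so r = 0.4330 × a = 152 pm.

152 pm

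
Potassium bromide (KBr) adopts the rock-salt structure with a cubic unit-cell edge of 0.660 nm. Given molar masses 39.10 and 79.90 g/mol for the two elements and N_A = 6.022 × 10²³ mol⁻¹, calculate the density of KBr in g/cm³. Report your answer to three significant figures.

2.75 g/cm³

The rock-salt structure contains Z = 4 formula units per cell; M(KBr) = 39.10 + 79.90 = 119.0 g/mol.
a³ = (6.600 × 10^-8 cm)³ = 2.875 × 10^-22 cm³.
ρ = 4 × 119.0 / (6.022 × 10²³ × 2.875 × 10^-22) = 2.749 g/cm³.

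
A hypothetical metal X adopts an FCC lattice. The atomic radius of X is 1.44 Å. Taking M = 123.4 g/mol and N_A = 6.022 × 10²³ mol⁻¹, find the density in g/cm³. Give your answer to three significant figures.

12.1 g/cm³

In an FCC lattice, atoms touch along the face diagonal, so √2·a = 4r, giving a = 4.073 Å = 4.073 × 10^-8 cm.
With Z = 4, ρ = Z·M/(N_A·a³) = 4 × 123.4 / (6.022 × 10²³ × 6.757 × 10^-23) = 12.13 g/cm³.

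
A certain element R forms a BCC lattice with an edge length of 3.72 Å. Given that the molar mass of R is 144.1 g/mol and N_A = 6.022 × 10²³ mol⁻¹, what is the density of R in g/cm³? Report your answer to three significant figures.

A BCC unit cell contains Z = 2 atoms.
Cell volume: a³ = (3.72 Å)³ = (3.720 × 10^-8 cm)³ = 5.148 × 10^-23 cm³.
ρ = Z·M/(N_A·a³) = 2 × 144.1 / (6.022 × 10²³ × 5.148 × 10^-23) = 9.297 g/cm³.

9.30 g/cm³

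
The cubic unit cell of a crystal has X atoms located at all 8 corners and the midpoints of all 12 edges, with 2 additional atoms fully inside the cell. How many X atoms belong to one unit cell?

Corner atoms are shared by 8 cells (1/8 each), edge atoms by 4 (1/4 each), interior atoms are unshared.
Net atoms = 8 × 1/8 + 12 × 1/4 + 2 = 1 + 3 + 2 = 6.

6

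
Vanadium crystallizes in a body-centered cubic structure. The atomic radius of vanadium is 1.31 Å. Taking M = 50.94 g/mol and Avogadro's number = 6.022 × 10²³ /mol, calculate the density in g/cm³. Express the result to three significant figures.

In a BCC lattice, atoms touch along the body diagonal, so √3·a = 4r, giving a = 3.025 Å = 3.025 × 10^-8 cm.
With Z = 2, ρ = Z·M/(N_A·a³) = 2 × 50.94 / (6.022 × 10²³ × 2.769 × 10^-23) = 6.110 g/cm³.

6.11 g/cm³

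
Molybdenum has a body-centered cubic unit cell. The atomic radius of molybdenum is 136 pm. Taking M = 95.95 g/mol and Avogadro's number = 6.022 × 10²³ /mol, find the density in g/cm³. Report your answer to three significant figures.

In a BCC lattice, atoms touch along the body diagonal, so √3·a = 4r, giving a = 314.1 pm = 3.141 × 10^-8 cm.
With Z = 2, ρ = Z·M/(N_A·a³) = 2 × 95.95 / (6.022 × 10²³ × 3.098 × 10^-23) = 10.29 g/cm³.

10.3 g/cm³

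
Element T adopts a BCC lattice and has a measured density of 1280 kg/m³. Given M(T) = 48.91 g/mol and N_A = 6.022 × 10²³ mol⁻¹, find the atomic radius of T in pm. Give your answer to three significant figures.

For a BCC cell (Z = 2), a³ = Z·M/(N_A·ρ) = 2 × 48.91 / (6.022 × 10²³ × 1.280) = 1.269 × 10^-22 cm³, so a = 5.025 × 10^-8 cm = 502.5 pm.
Atoms touch along the body diagonal, so √3·a = 4r, so r = 0.4330 × a = 218 pm.

218 pm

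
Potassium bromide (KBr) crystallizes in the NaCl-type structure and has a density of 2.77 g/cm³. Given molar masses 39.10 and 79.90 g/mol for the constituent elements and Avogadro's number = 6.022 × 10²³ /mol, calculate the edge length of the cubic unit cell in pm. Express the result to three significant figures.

658 pm

M(KBr) = 119.0 g/mol; Z = 4 formula units per cell.
a³ = Z·M/(N_A·ρ) = 4 × 119.0 / (6.022 × 10²³ × 2.77) = 2.854 × 10^-22 cm³, so a = 6.584 × 10^-8 cm = 658 pm.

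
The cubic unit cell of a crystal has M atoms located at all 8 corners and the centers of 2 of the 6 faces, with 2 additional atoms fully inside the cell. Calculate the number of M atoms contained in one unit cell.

4

Corner atoms are shared by 8 cells (1/8 each), face atoms by 2 (1/2 each), interior atoms are unshared.
Net atoms = 8 × 1/8 + 2 × 1/2 + 2 = 1 + 1 + 2 = 4.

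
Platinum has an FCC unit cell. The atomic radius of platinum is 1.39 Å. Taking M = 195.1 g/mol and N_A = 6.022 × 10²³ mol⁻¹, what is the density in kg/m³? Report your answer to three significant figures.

In an FCC lattice, atoms touch along the face diagonal, so √2·a = 4r, giving a = 3.932 Å = 3.932 × 10^-8 cm.
With Z = 4, ρ = Z·M/(N_A·a³) = 4 × 195.1 / (6.022 × 10²³ × 6.077 × 10^-23) = 21.33 g/cm³ = 21300 kg/m³.

21300 kg/m³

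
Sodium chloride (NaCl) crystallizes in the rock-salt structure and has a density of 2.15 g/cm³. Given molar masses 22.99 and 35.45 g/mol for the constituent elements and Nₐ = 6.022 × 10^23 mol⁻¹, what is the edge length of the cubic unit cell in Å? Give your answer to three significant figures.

5.65 Å

M(NaCl) = 58.44 g/mol; Z = 4 formula units per cell.
a³ = Z·M/(N_A·ρ) = 4 × 58.44 / (6.022 × 10²³ × 2.15) = 1.805 × 10^-22 cm³, so a = 5.652 × 10^-8 cm = 5.65 Å.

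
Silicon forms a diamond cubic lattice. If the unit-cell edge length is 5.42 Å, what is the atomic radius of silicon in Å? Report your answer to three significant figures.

In a diamond cubic lattice, nearest neighbors lie along the body diagonal with √3·a = 8r.
r = √3·a/8 = 1.7321 × 5.42 / 8 = 1.17 Å.

1.17 Å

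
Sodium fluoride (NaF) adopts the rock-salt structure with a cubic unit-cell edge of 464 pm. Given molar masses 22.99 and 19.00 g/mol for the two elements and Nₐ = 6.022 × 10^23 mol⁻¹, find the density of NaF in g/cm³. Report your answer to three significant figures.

The rock-salt structure contains Z = 4 formula units per cell; M(NaF) = 22.99 + 19.00 = 41.99 g/mol.
a³ = (4.640 × 10^-8 cm)³ = 9.990 × 10^-23 cm³.
ρ = 4 × 41.99 / (6.022 × 10²³ × 9.990 × 10^-23) = 2.792 g/cm³.

2.79 g/cm³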